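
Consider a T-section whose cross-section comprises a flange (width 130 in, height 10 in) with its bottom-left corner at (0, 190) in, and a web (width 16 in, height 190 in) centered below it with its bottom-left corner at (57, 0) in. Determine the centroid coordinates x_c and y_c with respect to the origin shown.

x_c = 65.00 in, y_c = 124.95 in

web: A = 16 × 190 = 3040.00, centroid at (65.00, 95.00).
flange: A = 130 × 10 = 1300.00, centroid at (65.00, 195.00).
ΣA = 4340.00 in², ΣAx_c = 282100.00 in³, ΣAy_c = 542300.00 in³.
x_c = 282100.00/4340.00 = 65.00 in; y_c = 542300.00/4340.00 = 124.95 in.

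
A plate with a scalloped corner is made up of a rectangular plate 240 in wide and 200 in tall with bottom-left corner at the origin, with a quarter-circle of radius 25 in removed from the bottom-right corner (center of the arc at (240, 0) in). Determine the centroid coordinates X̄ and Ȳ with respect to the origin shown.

X̄ = 118.87 in, Ȳ = 100.92 in

Part | A | x̄ᵢ | ȳᵢ | A·x̄ᵢ | A·ȳᵢ
plate | 48000.00 | 120.00 | 100.00 | 5760000.00 | 4800000.00
removed quarter-circle | -490.87 | 229.39 | 10.61 | -112601.39 | -5208.33
Σ | 47509.13 |  |  | 5647398.61 | 4794791.67
X̄ = 5647398.61 / 47509.13 = 118.87 in
Ȳ = 4794791.67 / 47509.13 = 100.92 in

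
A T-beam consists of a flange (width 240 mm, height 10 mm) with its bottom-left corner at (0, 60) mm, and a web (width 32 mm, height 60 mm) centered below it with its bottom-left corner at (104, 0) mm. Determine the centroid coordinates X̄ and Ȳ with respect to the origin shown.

web: A = 32 × 60 = 1920.00, centroid at (120.00, 30.00).
flange: A = 240 × 10 = 2400.00, centroid at (120.00, 65.00).
ΣA = 4320.00 mm²
ΣAX̄ = (1920.00)(120.00) + (2400.00)(120.00) = 518400.00 mm³
ΣAȲ = (1920.00)(30.00) + (2400.00)(65.00) = 213600.00 mm³
X̄ = 518400.00 / 4320.00 = 120.00 mm
Ȳ = 213600.00 / 4320.00 = 49.44 mm

X̄ = 120.00 mm, Ȳ = 49.44 mm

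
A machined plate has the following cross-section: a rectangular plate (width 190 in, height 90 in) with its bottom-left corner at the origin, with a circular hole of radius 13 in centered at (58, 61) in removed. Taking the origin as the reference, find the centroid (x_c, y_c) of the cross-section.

plate: A = 190 × 90 = 17100.00, centroid at (95.00, 45.00).
hole: A = −π·13² = -530.93, centroid at (58.00, 61.00).
ΣA = 16569.07 in², ΣAx_c = 1593706.11 in³, ΣAy_c = 737113.32 in³.
x_c = 1593706.11/16569.07 = 96.19 in; y_c = 737113.32/16569.07 = 44.49 in.

x_c = 96.19 in, y_c = 44.49 in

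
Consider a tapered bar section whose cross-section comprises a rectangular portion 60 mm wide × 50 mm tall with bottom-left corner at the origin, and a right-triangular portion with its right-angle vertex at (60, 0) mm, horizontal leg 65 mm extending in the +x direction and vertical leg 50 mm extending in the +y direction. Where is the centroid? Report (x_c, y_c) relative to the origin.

x_c = 48.15 mm, y_c = 22.07 mm

rectangular portion: A = 60 × 50 = 3000.00, centroid at (30.00, 25.00).
triangular portion: A = ½·65·50 = 1625.00, centroid at (81.67, 16.67).
ΣA = 4625.00 mm², ΣAx_c = 222708.33 mm³, ΣAy_c = 102083.33 mm³.
x_c = 222708.33/4625.00 = 48.15 mm; y_c = 102083.33/4625.00 = 22.07 mm.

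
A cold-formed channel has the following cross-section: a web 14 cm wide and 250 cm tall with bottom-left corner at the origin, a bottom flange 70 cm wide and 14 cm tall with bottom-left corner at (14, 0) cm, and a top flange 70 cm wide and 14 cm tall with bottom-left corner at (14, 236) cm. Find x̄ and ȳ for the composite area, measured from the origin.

x̄ = 22.08 cm, ȳ = 125.00 cm

web: A = 14 × 250 = 3500.00, centroid at (7.00, 125.00).
bottom flange: A = 70 × 14 = 980.00, centroid at (49.00, 7.00).
top flange: A = 70 × 14 = 980.00, centroid at (49.00, 243.00).
ΣA = 5460.00 cm²
ΣAx̄ = (3500.00)(7.00) + (980.00)(49.00) + (980.00)(49.00) = 120540.00 cm³
ΣAȳ = (3500.00)(125.00) + (980.00)(7.00) + (980.00)(243.00) = 682500.00 cm³
x̄ = 120540.00 / 5460.00 = 22.08 cm
ȳ = 682500.00 / 5460.00 = 125.00 cm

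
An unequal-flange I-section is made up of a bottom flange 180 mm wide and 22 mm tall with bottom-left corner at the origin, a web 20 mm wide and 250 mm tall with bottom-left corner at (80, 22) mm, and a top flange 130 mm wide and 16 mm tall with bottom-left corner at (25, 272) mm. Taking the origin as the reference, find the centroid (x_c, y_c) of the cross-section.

bottom flange: A = 180 × 22 = 3960.00, centroid at (90.00, 11.00).
web: A = 20 × 250 = 5000.00, centroid at (90.00, 147.00).
top flange: A = 130 × 16 = 2080.00, centroid at (90.00, 280.00).
ΣA = 11040.00 mm²
ΣAx_c = (3960.00)(90.00) + (5000.00)(90.00) + (2080.00)(90.00) = 993600.00 mm³
ΣAy_c = (3960.00)(11.00) + (5000.00)(147.00) + (2080.00)(280.00) = 1360960.00 mm³
x_c = 993600.00 / 11040.00 = 90.00 mm
y_c = 1360960.00 / 11040.00 = 123.28 mm

x_c = 90.00 mm, y_c = 123.28 mm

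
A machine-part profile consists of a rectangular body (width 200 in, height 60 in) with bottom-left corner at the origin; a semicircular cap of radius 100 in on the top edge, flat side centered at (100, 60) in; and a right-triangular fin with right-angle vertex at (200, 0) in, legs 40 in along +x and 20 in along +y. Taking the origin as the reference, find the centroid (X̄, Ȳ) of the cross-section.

rectangular body: A = 200 × 60 = 12000.00, centroid at (100.00, 30.00).
semicircular top: A = ½π·100² = 15707.96, centroid at (100.00, 102.44).
triangular fin: A = ½·40·20 = 400.00, centroid at (213.33, 6.67).
ΣA = 28107.96 in²
ΣAX̄ = (12000.00)(100.00) + (15707.96)(100.00) + (400.00)(213.33) = 2856129.66 in³
ΣAȲ = (12000.00)(30.00) + (15707.96)(102.44) + (400.00)(6.67) = 1971811.13 in³
X̄ = 2856129.66 / 28107.96 = 101.61 in
Ȳ = 1971811.13 / 28107.96 = 70.15 in

X̄ = 101.61 in, Ȳ = 70.15 in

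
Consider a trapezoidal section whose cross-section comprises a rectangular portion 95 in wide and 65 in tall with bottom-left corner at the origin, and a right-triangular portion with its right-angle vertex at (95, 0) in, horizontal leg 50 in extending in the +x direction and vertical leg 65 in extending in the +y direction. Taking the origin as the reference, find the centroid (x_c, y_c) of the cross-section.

x_c = 60.87 in, y_c = 30.24 in

Part | A | x̄ᵢ | ȳᵢ | A·x̄ᵢ | A·ȳᵢ
rectangular portion | 6175.00 | 47.50 | 32.50 | 293312.50 | 200687.50
triangular portion | 1625.00 | 111.67 | 21.67 | 181458.33 | 35208.33
Σ | 7800.00 |  |  | 474770.83 | 235895.83
x_c = 474770.83 / 7800.00 = 60.87 in
y_c = 235895.83 / 7800.00 = 30.24 in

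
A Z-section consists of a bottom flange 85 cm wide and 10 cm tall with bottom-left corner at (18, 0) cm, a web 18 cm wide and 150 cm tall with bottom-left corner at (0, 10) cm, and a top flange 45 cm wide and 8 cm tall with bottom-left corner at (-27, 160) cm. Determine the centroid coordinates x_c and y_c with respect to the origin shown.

Part | A | x̄ᵢ | ȳᵢ | A·x̄ᵢ | A·ȳᵢ
bottom flange | 850.00 | 60.50 | 5.00 | 51425.00 | 4250.00
web | 2700.00 | 9.00 | 85.00 | 24300.00 | 229500.00
top flange | 360.00 | -4.50 | 164.00 | -1620.00 | 59040.00
Σ | 3910.00 |  |  | 74105.00 | 292790.00
x_c = 74105.00 / 3910.00 = 18.95 cm
y_c = 292790.00 / 3910.00 = 74.88 cm

x_c = 18.95 cm, y_c = 74.88 cm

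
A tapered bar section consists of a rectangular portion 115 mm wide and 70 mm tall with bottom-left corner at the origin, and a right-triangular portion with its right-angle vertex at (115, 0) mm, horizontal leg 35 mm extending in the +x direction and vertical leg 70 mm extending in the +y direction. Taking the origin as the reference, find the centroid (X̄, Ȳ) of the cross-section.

rectangular portion: A = 115 × 70 = 8050.00, centroid at (57.50, 35.00).
triangular portion: A = ½·35·70 = 1225.00, centroid at (126.67, 23.33).
ΣA = 9275.00 mm², ΣAX̄ = 618041.67 mm³, ΣAȲ = 310333.33 mm³.
X̄ = 618041.67/9275.00 = 66.64 mm; Ȳ = 310333.33/9275.00 = 33.46 mm.

X̄ = 66.64 mm, Ȳ = 33.46 mm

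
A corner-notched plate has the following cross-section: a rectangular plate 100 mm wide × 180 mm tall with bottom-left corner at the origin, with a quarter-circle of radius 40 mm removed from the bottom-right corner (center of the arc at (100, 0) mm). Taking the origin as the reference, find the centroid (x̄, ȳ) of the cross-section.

x̄ = 47.52 mm, ȳ = 95.48 mm

Part | A | x̄ᵢ | ȳᵢ | A·x̄ᵢ | A·ȳᵢ
plate | 18000.00 | 50.00 | 90.00 | 900000.00 | 1620000.00
removed quarter-circle | -1256.64 | 83.02 | 16.98 | -104330.37 | -21333.33
Σ | 16743.36 |  |  | 795669.63 | 1598666.67
x̄ = 795669.63 / 16743.36 = 47.52 mm
ȳ = 1598666.67 / 16743.36 = 95.48 mm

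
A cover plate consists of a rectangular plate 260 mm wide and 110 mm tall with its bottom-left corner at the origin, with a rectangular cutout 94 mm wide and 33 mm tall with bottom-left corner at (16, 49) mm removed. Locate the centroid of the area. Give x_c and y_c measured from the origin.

x_c = 138.15 mm, y_c = 53.72 mm

plate: A = 260 × 110 = 28600.00, centroid at (130.00, 55.00).
hole: A = −(94 × 33) = -3102.00, centroid at (63.00, 65.50).
ΣA = 25498.00 mm²
ΣAx_c = (28600.00)(130.00) + (-3102.00)(63.00) = 3522574.00 mm³
ΣAy_c = (28600.00)(55.00) + (-3102.00)(65.50) = 1369819.00 mm³
x_c = 3522574.00 / 25498.00 = 138.15 mm
y_c = 1369819.00 / 25498.00 = 53.72 mm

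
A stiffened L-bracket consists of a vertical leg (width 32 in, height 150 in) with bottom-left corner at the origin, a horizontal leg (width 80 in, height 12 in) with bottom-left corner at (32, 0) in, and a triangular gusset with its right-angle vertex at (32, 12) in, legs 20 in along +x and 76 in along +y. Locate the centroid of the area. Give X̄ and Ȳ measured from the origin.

X̄ = 26.89 in, Ȳ = 60.45 in

vertical leg: A = 32 × 150 = 4800.00, centroid at (16.00, 75.00).
horizontal leg: A = 80 × 12 = 960.00, centroid at (72.00, 6.00).
gusset: A = ½·20·76 = 760.00, centroid at (38.67, 37.33).
ΣA = 6520.00 in²
ΣAX̄ = (4800.00)(16.00) + (960.00)(72.00) + (760.00)(38.67) = 175306.67 in³
ΣAȲ = (4800.00)(75.00) + (960.00)(6.00) + (760.00)(37.33) = 394133.33 in³
X̄ = 175306.67 / 6520.00 = 26.89 in
Ȳ = 394133.33 / 6520.00 = 60.45 in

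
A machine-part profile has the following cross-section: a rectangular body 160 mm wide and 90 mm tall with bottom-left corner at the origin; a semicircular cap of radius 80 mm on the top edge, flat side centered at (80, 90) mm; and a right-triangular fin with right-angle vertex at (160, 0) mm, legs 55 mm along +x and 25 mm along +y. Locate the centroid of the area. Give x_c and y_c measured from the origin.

Part | A | x̄ᵢ | ȳᵢ | A·x̄ᵢ | A·ȳᵢ
rectangular body | 14400.00 | 80.00 | 45.00 | 1152000.00 | 648000.00
semicircular top | 10053.10 | 80.00 | 123.95 | 804247.72 | 1246112.02
triangular fin | 687.50 | 178.33 | 8.33 | 122604.17 | 5729.17
Σ | 25140.60 |  |  | 2078851.89 | 1899841.18
x_c = 2078851.89 / 25140.60 = 82.69 mm
y_c = 1899841.18 / 25140.60 = 75.57 mm

x_c = 82.69 mm, y_c = 75.57 mm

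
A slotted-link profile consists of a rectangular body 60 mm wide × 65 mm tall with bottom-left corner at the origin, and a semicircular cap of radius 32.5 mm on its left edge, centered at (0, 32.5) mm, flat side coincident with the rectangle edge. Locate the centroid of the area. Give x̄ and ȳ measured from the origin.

Part | A | x̄ᵢ | ȳᵢ | A·x̄ᵢ | A·ȳᵢ
rectangular body | 3900.00 | 30.00 | 32.50 | 117000.00 | 126750.00
semicircular end | 1659.15 | -13.79 | 32.50 | -22885.42 | 53922.49
Σ | 5559.15 |  |  | 94114.58 | 180672.49
x̄ = 94114.58 / 5559.15 = 16.93 mm
ȳ = 180672.49 / 5559.15 = 32.50 mm

x̄ = 16.93 mm, ȳ = 32.50 mm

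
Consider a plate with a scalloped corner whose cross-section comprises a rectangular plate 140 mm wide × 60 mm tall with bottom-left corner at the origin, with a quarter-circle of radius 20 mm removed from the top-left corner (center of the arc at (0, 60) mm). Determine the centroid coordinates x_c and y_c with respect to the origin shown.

x_c = 72.39 mm, y_c = 29.16 mm

plate: A = 140 × 60 = 8400.00, centroid at (70.00, 30.00).
removed quarter-circle: A = −¼π·20² = -314.16, centroid at (8.49, 51.51).
ΣA = 8085.84 mm²
ΣAx_c = (8400.00)(70.00) + (-314.16)(8.49) = 585333.33 mm³
ΣAy_c = (8400.00)(30.00) + (-314.16)(51.51) = 235817.11 mm³
x_c = 585333.33 / 8085.84 = 72.39 mm
y_c = 235817.11 / 8085.84 = 29.16 mm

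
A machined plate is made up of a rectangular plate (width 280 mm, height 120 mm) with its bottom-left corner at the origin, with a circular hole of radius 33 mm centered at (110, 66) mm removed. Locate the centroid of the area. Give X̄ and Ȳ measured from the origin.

plate: A = 280 × 120 = 33600.00, centroid at (140.00, 60.00).
hole: A = −π·33² = -3421.19, centroid at (110.00, 66.00).
ΣA = 30178.81 mm²
ΣAX̄ = (33600.00)(140.00) + (-3421.19)(110.00) = 4327668.62 mm³
ΣAȲ = (33600.00)(60.00) + (-3421.19)(66.00) = 1790201.17 mm³
X̄ = 4327668.62 / 30178.81 = 143.40 mm
Ȳ = 1790201.17 / 30178.81 = 59.32 mm

X̄ = 143.40 mm, Ȳ = 59.32 mm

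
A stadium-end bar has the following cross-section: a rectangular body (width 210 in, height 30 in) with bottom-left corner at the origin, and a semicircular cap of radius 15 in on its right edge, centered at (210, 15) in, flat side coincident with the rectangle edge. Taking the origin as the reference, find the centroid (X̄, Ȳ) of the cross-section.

X̄ = 110.92 in, Ȳ = 15.00 in

Part | A | x̄ᵢ | ȳᵢ | A·x̄ᵢ | A·ȳᵢ
rectangular body | 6300.00 | 105.00 | 15.00 | 661500.00 | 94500.00
semicircular end | 353.43 | 216.37 | 15.00 | 76470.13 | 5301.44
Σ | 6653.43 |  |  | 737970.13 | 99801.44
X̄ = 737970.13 / 6653.43 = 110.92 in
Ȳ = 99801.44 / 6653.43 = 15.00 in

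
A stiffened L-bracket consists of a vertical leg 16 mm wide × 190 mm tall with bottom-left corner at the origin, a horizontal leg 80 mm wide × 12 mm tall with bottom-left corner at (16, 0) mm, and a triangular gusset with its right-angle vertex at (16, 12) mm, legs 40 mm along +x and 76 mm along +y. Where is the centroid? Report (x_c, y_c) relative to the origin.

x_c = 22.22 mm, y_c = 63.64 mm

vertical leg: A = 16 × 190 = 3040.00, centroid at (8.00, 95.00).
horizontal leg: A = 80 × 12 = 960.00, centroid at (56.00, 6.00).
gusset: A = ½·40·76 = 1520.00, centroid at (29.33, 37.33).
ΣA = 5520.00 mm², ΣAx_c = 122666.67 mm³, ΣAy_c = 351306.67 mm³.
x_c = 122666.67/5520.00 = 22.22 mm; y_c = 351306.67/5520.00 = 63.64 mm.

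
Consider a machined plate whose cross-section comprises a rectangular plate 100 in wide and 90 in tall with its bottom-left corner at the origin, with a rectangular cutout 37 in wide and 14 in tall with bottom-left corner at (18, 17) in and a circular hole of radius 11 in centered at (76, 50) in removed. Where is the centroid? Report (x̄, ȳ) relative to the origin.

x̄ = 49.64 in, ȳ = 46.11 in

plate: A = 100 × 90 = 9000.00, centroid at (50.00, 45.00).
hole 1: A = −(37 × 14) = -518.00, centroid at (36.50, 24.00).
hole 2: A = −π·11² = -380.13, centroid at (76.00, 50.00).
ΣA = 8101.87 in²
ΣAx̄ = (9000.00)(50.00) + (-518.00)(36.50) + (-380.13)(76.00) = 402202.91 in³
ΣAȳ = (9000.00)(45.00) + (-518.00)(24.00) + (-380.13)(50.00) = 373561.36 in³
x̄ = 402202.91 / 8101.87 = 49.64 in
ȳ = 373561.36 / 8101.87 = 46.11 in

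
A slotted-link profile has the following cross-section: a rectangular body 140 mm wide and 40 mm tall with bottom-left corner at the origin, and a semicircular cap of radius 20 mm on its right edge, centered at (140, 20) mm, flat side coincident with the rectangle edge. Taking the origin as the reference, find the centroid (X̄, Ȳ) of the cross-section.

X̄ = 77.92 mm, Ȳ = 20.00 mm

rectangular body: A = 140 × 40 = 5600.00, centroid at (70.00, 20.00).
semicircular end: A = ½π·20² = 628.32, centroid at (148.49, 20.00).
ΣA = 6228.32 mm², ΣAX̄ = 485297.93 mm³, ΣAȲ = 124566.37 mm³.
X̄ = 485297.93/6228.32 = 77.92 mm; Ȳ = 124566.37/6228.32 = 20.00 mm.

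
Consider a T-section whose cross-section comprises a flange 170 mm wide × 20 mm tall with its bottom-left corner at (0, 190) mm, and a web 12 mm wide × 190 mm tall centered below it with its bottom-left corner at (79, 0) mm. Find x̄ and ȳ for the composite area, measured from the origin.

web: A = 12 × 190 = 2280.00, centroid at (85.00, 95.00).
flange: A = 170 × 20 = 3400.00, centroid at (85.00, 200.00).
ΣA = 5680.00 mm²
ΣAx̄ = (2280.00)(85.00) + (3400.00)(85.00) = 482800.00 mm³
ΣAȳ = (2280.00)(95.00) + (3400.00)(200.00) = 896600.00 mm³
x̄ = 482800.00 / 5680.00 = 85.00 mm
ȳ = 896600.00 / 5680.00 = 157.85 mm

x̄ = 85.00 mm, ȳ = 157.85 mm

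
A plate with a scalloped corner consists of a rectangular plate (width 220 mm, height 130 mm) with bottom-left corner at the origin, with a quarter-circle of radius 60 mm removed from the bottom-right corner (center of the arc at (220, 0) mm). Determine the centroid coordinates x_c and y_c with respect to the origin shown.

x_c = 100.73 mm, y_c = 69.34 mm

Part | A | x̄ᵢ | ȳᵢ | A·x̄ᵢ | A·ȳᵢ
plate | 28600.00 | 110.00 | 65.00 | 3146000.00 | 1859000.00
removed quarter-circle | -2827.43 | 194.54 | 25.46 | -550035.35 | -72000.00
Σ | 25772.57 |  |  | 2595964.65 | 1787000.00
x_c = 2595964.65 / 25772.57 = 100.73 mm
y_c = 1787000.00 / 25772.57 = 69.34 mm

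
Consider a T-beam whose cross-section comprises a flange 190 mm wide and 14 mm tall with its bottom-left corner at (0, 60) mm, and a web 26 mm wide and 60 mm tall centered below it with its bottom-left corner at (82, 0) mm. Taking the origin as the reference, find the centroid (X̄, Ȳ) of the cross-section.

Part | A | x̄ᵢ | ȳᵢ | A·x̄ᵢ | A·ȳᵢ
web | 1560.00 | 95.00 | 30.00 | 148200.00 | 46800.00
flange | 2660.00 | 95.00 | 67.00 | 252700.00 | 178220.00
Σ | 4220.00 |  |  | 400900.00 | 225020.00
X̄ = 400900.00 / 4220.00 = 95.00 mm
Ȳ = 225020.00 / 4220.00 = 53.32 mm

X̄ = 95.00 mm, Ȳ = 53.32 mm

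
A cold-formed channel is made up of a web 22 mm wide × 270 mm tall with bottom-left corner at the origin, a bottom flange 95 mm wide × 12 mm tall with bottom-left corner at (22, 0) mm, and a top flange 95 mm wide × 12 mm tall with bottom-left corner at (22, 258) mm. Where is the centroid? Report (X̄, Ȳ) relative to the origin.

web: A = 22 × 270 = 5940.00, centroid at (11.00, 135.00).
bottom flange: A = 95 × 12 = 1140.00, centroid at (69.50, 6.00).
top flange: A = 95 × 12 = 1140.00, centroid at (69.50, 264.00).
ΣA = 8220.00 mm²
ΣAX̄ = (5940.00)(11.00) + (1140.00)(69.50) + (1140.00)(69.50) = 223800.00 mm³
ΣAȲ = (5940.00)(135.00) + (1140.00)(6.00) + (1140.00)(264.00) = 1109700.00 mm³
X̄ = 223800.00 / 8220.00 = 27.23 mm
Ȳ = 1109700.00 / 8220.00 = 135.00 mm

X̄ = 27.23 mm, Ȳ = 135.00 mm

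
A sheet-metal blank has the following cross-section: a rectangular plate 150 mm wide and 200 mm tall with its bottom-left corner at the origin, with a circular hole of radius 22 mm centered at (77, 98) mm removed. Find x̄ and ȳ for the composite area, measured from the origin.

plate: A = 150 × 200 = 30000.00, centroid at (75.00, 100.00).
hole: A = −π·22² = -1520.53, centroid at (77.00, 98.00).
ΣA = 28479.47 mm², ΣAx̄ = 2132919.12 mm³, ΣAȳ = 2850987.98 mm³.
x̄ = 2132919.12/28479.47 = 74.89 mm; ȳ = 2850987.98/28479.47 = 100.11 mm.

x̄ = 74.89 mm, ȳ = 100.11 mm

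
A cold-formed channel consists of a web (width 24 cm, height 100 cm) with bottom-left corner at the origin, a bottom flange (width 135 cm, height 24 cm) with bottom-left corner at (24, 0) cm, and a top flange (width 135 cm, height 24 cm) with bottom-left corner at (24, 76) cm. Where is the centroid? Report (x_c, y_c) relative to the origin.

web: A = 24 × 100 = 2400.00, centroid at (12.00, 50.00).
bottom flange: A = 135 × 24 = 3240.00, centroid at (91.50, 12.00).
top flange: A = 135 × 24 = 3240.00, centroid at (91.50, 88.00).
ΣA = 8880.00 cm², ΣAx_c = 621720.00 cm³, ΣAy_c = 444000.00 cm³.
x_c = 621720.00/8880.00 = 70.01 cm; y_c = 444000.00/8880.00 = 50.00 cm.

x_c = 70.01 cm, y_c = 50.00 cm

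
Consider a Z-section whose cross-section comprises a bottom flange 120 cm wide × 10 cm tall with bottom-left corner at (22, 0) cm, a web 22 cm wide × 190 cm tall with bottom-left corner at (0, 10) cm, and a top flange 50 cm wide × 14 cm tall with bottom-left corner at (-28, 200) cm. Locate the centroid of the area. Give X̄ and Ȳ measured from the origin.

X̄ = 23.40 cm, Ȳ = 97.01 cm

bottom flange: A = 120 × 10 = 1200.00, centroid at (82.00, 5.00).
web: A = 22 × 190 = 4180.00, centroid at (11.00, 105.00).
top flange: A = 50 × 14 = 700.00, centroid at (-3.00, 207.00).
ΣA = 6080.00 cm²
ΣAX̄ = (1200.00)(82.00) + (4180.00)(11.00) + (700.00)(-3.00) = 142280.00 cm³
ΣAȲ = (1200.00)(5.00) + (4180.00)(105.00) + (700.00)(207.00) = 589800.00 cm³
X̄ = 142280.00 / 6080.00 = 23.40 cm
Ȳ = 589800.00 / 6080.00 = 97.01 cm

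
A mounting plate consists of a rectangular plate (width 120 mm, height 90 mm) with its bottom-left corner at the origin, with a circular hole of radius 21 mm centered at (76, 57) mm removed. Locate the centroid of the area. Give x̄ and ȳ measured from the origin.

x̄ = 57.65 mm, ȳ = 43.23 mm

plate: A = 120 × 90 = 10800.00, centroid at (60.00, 45.00).
hole: A = −π·21² = -1385.44, centroid at (76.00, 57.00).
ΣA = 9414.56 mm², ΣAx̄ = 542706.38 mm³, ΣAȳ = 407029.79 mm³.
x̄ = 542706.38/9414.56 = 57.65 mm; ȳ = 407029.79/9414.56 = 43.23 mm.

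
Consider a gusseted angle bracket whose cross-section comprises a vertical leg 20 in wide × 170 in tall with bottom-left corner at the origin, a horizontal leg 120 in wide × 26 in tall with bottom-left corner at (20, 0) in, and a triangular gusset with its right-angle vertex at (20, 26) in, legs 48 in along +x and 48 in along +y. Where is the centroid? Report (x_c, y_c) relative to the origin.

x_c = 42.37 in, y_c = 49.26 in

vertical leg: A = 20 × 170 = 3400.00, centroid at (10.00, 85.00).
horizontal leg: A = 120 × 26 = 3120.00, centroid at (80.00, 13.00).
gusset: A = ½·48·48 = 1152.00, centroid at (36.00, 42.00).
ΣA = 7672.00 in², ΣAx_c = 325072.00 in³, ΣAy_c = 377944.00 in³.
x_c = 325072.00/7672.00 = 42.37 in; y_c = 377944.00/7672.00 = 49.26 in.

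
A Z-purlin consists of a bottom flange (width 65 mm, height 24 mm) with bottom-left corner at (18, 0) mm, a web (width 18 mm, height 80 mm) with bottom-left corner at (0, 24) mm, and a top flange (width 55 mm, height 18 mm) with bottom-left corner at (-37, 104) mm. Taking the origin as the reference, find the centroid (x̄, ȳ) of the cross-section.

Part | A | x̄ᵢ | ȳᵢ | A·x̄ᵢ | A·ȳᵢ
bottom flange | 1560.00 | 50.50 | 12.00 | 78780.00 | 18720.00
web | 1440.00 | 9.00 | 64.00 | 12960.00 | 92160.00
top flange | 990.00 | -9.50 | 113.00 | -9405.00 | 111870.00
Σ | 3990.00 |  |  | 82335.00 | 222750.00
x̄ = 82335.00 / 3990.00 = 20.64 mm
ȳ = 222750.00 / 3990.00 = 55.83 mm

x̄ = 20.64 mm, ȳ = 55.83 mm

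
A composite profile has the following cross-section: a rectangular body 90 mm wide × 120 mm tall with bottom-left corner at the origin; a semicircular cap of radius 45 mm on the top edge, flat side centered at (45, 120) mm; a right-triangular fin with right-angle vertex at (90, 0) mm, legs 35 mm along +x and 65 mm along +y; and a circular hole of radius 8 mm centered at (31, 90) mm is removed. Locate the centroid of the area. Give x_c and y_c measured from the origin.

x_c = 49.51 mm, y_c = 73.54 mm

Part | A | x̄ᵢ | ȳᵢ | A·x̄ᵢ | A·ȳᵢ
rectangular body | 10800.00 | 45.00 | 60.00 | 486000.00 | 648000.00
semicircular top | 3180.86 | 45.00 | 139.10 | 143138.82 | 442453.51
triangular fin | 1137.50 | 101.67 | 21.67 | 115645.83 | 24645.83
hole | -201.06 | 31.00 | 90.00 | -6232.92 | -18095.57
Σ | 14917.30 |  |  | 738551.73 | 1097003.77
x_c = 738551.73 / 14917.30 = 49.51 mm
y_c = 1097003.77 / 14917.30 = 73.54 mm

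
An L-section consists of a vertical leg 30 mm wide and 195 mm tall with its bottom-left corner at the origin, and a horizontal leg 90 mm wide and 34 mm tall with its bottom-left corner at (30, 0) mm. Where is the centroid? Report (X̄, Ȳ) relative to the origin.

vertical leg: A = 30 × 195 = 5850.00, centroid at (15.00, 97.50).
horizontal leg: A = 90 × 34 = 3060.00, centroid at (75.00, 17.00).
ΣA = 8910.00 mm², ΣAX̄ = 317250.00 mm³, ΣAȲ = 622395.00 mm³.
X̄ = 317250.00/8910.00 = 35.61 mm; Ȳ = 622395.00/8910.00 = 69.85 mm.

X̄ = 35.61 mm, Ȳ = 69.85 mm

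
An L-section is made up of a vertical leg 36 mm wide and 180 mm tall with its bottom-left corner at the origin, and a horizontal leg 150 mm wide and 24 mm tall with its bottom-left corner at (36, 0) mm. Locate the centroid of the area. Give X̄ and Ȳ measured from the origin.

vertical leg: A = 36 × 180 = 6480.00, centroid at (18.00, 90.00).
horizontal leg: A = 150 × 24 = 3600.00, centroid at (111.00, 12.00).
ΣA = 10080.00 mm², ΣAX̄ = 516240.00 mm³, ΣAȲ = 626400.00 mm³.
X̄ = 516240.00/10080.00 = 51.21 mm; Ȳ = 626400.00/10080.00 = 62.14 mm.

X̄ = 51.21 mm, Ȳ = 62.14 mm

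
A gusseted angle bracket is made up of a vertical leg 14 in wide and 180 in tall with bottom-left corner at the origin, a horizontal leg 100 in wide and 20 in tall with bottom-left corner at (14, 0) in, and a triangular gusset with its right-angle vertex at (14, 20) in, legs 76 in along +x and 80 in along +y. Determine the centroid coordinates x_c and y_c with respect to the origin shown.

x_c = 35.08 in, y_c = 51.41 in

Part | A | x̄ᵢ | ȳᵢ | A·x̄ᵢ | A·ȳᵢ
vertical leg | 2520.00 | 7.00 | 90.00 | 17640.00 | 226800.00
horizontal leg | 2000.00 | 64.00 | 10.00 | 128000.00 | 20000.00
gusset | 3040.00 | 39.33 | 46.67 | 119573.33 | 141866.67
Σ | 7560.00 |  |  | 265213.33 | 388666.67
x_c = 265213.33 / 7560.00 = 35.08 in
y_c = 388666.67 / 7560.00 = 51.41 in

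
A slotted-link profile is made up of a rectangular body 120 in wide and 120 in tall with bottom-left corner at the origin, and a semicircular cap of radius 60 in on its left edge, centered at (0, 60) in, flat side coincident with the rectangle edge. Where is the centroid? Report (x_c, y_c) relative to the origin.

rectangular body: A = 120 × 120 = 14400.00, centroid at (60.00, 60.00).
semicircular end: A = ½π·60² = 5654.87, centroid at (-25.46, 60.00).
ΣA = 20054.87 in²
ΣAx_c = (14400.00)(60.00) + (5654.87)(-25.46) = 720000.00 in³
ΣAy_c = (14400.00)(60.00) + (5654.87)(60.00) = 1203292.01 in³
x_c = 720000.00 / 20054.87 = 35.90 in
y_c = 1203292.01 / 20054.87 = 60.00 in

x_c = 35.90 in, y_c = 60.00 in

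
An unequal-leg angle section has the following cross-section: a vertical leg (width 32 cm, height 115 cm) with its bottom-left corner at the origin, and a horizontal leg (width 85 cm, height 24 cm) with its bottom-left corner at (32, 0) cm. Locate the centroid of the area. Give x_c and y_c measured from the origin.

x_c = 36.86 cm, y_c = 41.27 cm

Part | A | x̄ᵢ | ȳᵢ | A·x̄ᵢ | A·ȳᵢ
vertical leg | 3680.00 | 16.00 | 57.50 | 58880.00 | 211600.00
horizontal leg | 2040.00 | 74.50 | 12.00 | 151980.00 | 24480.00
Σ | 5720.00 |  |  | 210860.00 | 236080.00
x_c = 210860.00 / 5720.00 = 36.86 cm
y_c = 236080.00 / 5720.00 = 41.27 cm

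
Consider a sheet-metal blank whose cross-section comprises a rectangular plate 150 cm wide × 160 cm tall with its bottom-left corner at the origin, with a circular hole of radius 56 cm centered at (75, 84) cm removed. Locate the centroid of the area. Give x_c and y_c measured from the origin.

Part | A | x̄ᵢ | ȳᵢ | A·x̄ᵢ | A·ȳᵢ
plate | 24000.00 | 75.00 | 80.00 | 1800000.00 | 1920000.00
hole | -9852.03 | 75.00 | 84.00 | -738902.59 | -827570.90
Σ | 14147.97 |  |  | 1061097.41 | 1092429.10
x_c = 1061097.41 / 14147.97 = 75.00 cm
y_c = 1092429.10 / 14147.97 = 77.21 cm

x_c = 75.00 cm, y_c = 77.21 cm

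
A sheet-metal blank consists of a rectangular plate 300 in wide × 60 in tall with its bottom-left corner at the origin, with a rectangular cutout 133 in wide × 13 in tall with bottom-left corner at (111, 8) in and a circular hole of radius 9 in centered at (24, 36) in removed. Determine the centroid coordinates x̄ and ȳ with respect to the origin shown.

x̄ = 149.03 in, ȳ = 31.58 in

plate: A = 300 × 60 = 18000.00, centroid at (150.00, 30.00).
hole 1: A = −(133 × 13) = -1729.00, centroid at (177.50, 14.50).
hole 2: A = −π·9² = -254.47, centroid at (24.00, 36.00).
ΣA = 16016.53 in²
ΣAx̄ = (18000.00)(150.00) + (-1729.00)(177.50) + (-254.47)(24.00) = 2386995.24 in³
ΣAȳ = (18000.00)(30.00) + (-1729.00)(14.50) + (-254.47)(36.00) = 505768.62 in³
x̄ = 2386995.24 / 16016.53 = 149.03 in
ȳ = 505768.62 / 16016.53 = 31.58 in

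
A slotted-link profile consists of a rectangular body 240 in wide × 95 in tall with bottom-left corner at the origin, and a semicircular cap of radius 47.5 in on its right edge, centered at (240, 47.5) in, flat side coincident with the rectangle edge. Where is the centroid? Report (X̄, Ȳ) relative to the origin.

Part | A | x̄ᵢ | ȳᵢ | A·x̄ᵢ | A·ȳᵢ
rectangular body | 22800.00 | 120.00 | 47.50 | 2736000.00 | 1083000.00
semicircular end | 3544.11 | 260.16 | 47.50 | 922034.13 | 168345.19
Σ | 26344.11 |  |  | 3658034.13 | 1251345.19
X̄ = 3658034.13 / 26344.11 = 138.86 in
Ȳ = 1251345.19 / 26344.11 = 47.50 in

X̄ = 138.86 in, Ȳ = 47.50 in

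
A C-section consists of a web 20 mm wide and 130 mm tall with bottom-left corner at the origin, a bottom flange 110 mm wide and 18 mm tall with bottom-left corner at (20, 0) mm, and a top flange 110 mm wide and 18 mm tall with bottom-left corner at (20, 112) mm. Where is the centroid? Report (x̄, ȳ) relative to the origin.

Part | A | x̄ᵢ | ȳᵢ | A·x̄ᵢ | A·ȳᵢ
web | 2600.00 | 10.00 | 65.00 | 26000.00 | 169000.00
bottom flange | 1980.00 | 75.00 | 9.00 | 148500.00 | 17820.00
top flange | 1980.00 | 75.00 | 121.00 | 148500.00 | 239580.00
Σ | 6560.00 |  |  | 323000.00 | 426400.00
x̄ = 323000.00 / 6560.00 = 49.24 mm
ȳ = 426400.00 / 6560.00 = 65.00 mm

x̄ = 49.24 mm, ȳ = 65.00 mm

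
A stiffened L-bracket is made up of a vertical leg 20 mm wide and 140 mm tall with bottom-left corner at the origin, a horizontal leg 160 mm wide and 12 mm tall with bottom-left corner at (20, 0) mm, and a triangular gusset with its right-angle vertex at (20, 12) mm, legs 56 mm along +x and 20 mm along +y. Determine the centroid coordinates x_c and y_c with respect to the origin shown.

vertical leg: A = 20 × 140 = 2800.00, centroid at (10.00, 70.00).
horizontal leg: A = 160 × 12 = 1920.00, centroid at (100.00, 6.00).
gusset: A = ½·56·20 = 560.00, centroid at (38.67, 18.67).
ΣA = 5280.00 mm², ΣAx_c = 241653.33 mm³, ΣAy_c = 217973.33 mm³.
x_c = 241653.33/5280.00 = 45.77 mm; y_c = 217973.33/5280.00 = 41.28 mm.

x_c = 45.77 mm, y_c = 41.28 mm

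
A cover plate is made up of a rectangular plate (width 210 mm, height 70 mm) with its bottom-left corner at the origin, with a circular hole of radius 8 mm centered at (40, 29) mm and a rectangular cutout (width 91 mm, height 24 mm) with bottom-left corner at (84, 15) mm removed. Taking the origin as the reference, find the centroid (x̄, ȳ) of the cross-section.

x̄ = 101.72 mm, ȳ = 36.52 mm

plate: A = 210 × 70 = 14700.00, centroid at (105.00, 35.00).
hole 1: A = −π·8² = -201.06, centroid at (40.00, 29.00).
hole 2: A = −(91 × 24) = -2184.00, centroid at (129.50, 27.00).
ΣA = 12314.94 mm², ΣAx̄ = 1252629.52 mm³, ΣAȳ = 449701.20 mm³.
x̄ = 1252629.52/12314.94 = 101.72 mm; ȳ = 449701.20/12314.94 = 36.52 mm.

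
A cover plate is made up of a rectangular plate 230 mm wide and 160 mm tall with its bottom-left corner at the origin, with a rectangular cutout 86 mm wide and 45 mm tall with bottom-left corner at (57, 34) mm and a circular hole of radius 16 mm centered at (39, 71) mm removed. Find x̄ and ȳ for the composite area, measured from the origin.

plate: A = 230 × 160 = 36800.00, centroid at (115.00, 80.00).
hole 1: A = −(86 × 45) = -3870.00, centroid at (100.00, 56.50).
hole 2: A = −π·16² = -804.25, centroid at (39.00, 71.00).
ΣA = 32125.75 mm²
ΣAx̄ = (36800.00)(115.00) + (-3870.00)(100.00) + (-804.25)(39.00) = 3813634.34 mm³
ΣAȳ = (36800.00)(80.00) + (-3870.00)(56.50) + (-804.25)(71.00) = 2668243.41 mm³
x̄ = 3813634.34 / 32125.75 = 118.71 mm
ȳ = 2668243.41 / 32125.75 = 83.06 mm

x̄ = 118.71 mm, ȳ = 83.06 mm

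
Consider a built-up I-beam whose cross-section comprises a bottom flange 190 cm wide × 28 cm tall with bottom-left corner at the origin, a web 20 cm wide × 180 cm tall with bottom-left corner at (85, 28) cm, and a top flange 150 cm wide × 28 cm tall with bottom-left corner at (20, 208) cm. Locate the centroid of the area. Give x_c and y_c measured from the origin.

bottom flange: A = 190 × 28 = 5320.00, centroid at (95.00, 14.00).
web: A = 20 × 180 = 3600.00, centroid at (95.00, 118.00).
top flange: A = 150 × 28 = 4200.00, centroid at (95.00, 222.00).
ΣA = 13120.00 cm²
ΣAx_c = (5320.00)(95.00) + (3600.00)(95.00) + (4200.00)(95.00) = 1246400.00 cm³
ΣAy_c = (5320.00)(14.00) + (3600.00)(118.00) + (4200.00)(222.00) = 1431680.00 cm³
x_c = 1246400.00 / 13120.00 = 95.00 cm
y_c = 1431680.00 / 13120.00 = 109.12 cm

x_c = 95.00 cm, y_c = 109.12 cm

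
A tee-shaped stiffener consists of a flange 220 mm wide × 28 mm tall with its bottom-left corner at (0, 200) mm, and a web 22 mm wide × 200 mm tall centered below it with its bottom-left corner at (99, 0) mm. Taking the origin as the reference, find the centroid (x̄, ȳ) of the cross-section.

Part | A | x̄ᵢ | ȳᵢ | A·x̄ᵢ | A·ȳᵢ
web | 4400.00 | 110.00 | 100.00 | 484000.00 | 440000.00
flange | 6160.00 | 110.00 | 214.00 | 677600.00 | 1318240.00
Σ | 10560.00 |  |  | 1161600.00 | 1758240.00
x̄ = 1161600.00 / 10560.00 = 110.00 mm
ȳ = 1758240.00 / 10560.00 = 166.50 mm

x̄ = 110.00 mm, ȳ = 166.50 mm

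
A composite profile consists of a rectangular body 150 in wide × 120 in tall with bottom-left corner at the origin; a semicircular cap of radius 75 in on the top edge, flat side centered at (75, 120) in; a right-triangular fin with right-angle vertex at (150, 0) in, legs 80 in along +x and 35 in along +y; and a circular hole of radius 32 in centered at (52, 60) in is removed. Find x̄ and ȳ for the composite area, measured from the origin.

x̄ = 83.65 in, ȳ = 89.73 in

Part | A | x̄ᵢ | ȳᵢ | A·x̄ᵢ | A·ȳᵢ
rectangular body | 18000.00 | 75.00 | 60.00 | 1350000.00 | 1080000.00
semicircular top | 8835.73 | 75.00 | 151.83 | 662679.70 | 1341537.52
triangular fin | 1400.00 | 176.67 | 11.67 | 247333.33 | 16333.33
hole | -3216.99 | 52.00 | 60.00 | -167283.53 | -193019.45
Σ | 25018.74 |  |  | 2092729.51 | 2244851.40
x̄ = 2092729.51 / 25018.74 = 83.65 in
ȳ = 2244851.40 / 25018.74 = 89.73 in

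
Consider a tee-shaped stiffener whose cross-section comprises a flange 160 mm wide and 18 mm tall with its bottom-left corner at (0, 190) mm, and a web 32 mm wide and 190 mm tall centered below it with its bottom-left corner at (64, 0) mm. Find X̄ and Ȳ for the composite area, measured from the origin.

web: A = 32 × 190 = 6080.00, centroid at (80.00, 95.00).
flange: A = 160 × 18 = 2880.00, centroid at (80.00, 199.00).
ΣA = 8960.00 mm², ΣAX̄ = 716800.00 mm³, ΣAȲ = 1150720.00 mm³.
X̄ = 716800.00/8960.00 = 80.00 mm; Ȳ = 1150720.00/8960.00 = 128.43 mm.

X̄ = 80.00 mm, Ȳ = 128.43 mm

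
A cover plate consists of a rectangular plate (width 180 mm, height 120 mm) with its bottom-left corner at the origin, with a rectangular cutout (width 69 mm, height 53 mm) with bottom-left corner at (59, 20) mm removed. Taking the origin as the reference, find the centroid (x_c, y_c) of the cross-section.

x_c = 89.29 mm, y_c = 62.75 mm

plate: A = 180 × 120 = 21600.00, centroid at (90.00, 60.00).
hole: A = −(69 × 53) = -3657.00, centroid at (93.50, 46.50).
ΣA = 17943.00 mm², ΣAx_c = 1602070.50 mm³, ΣAy_c = 1125949.50 mm³.
x_c = 1602070.50/17943.00 = 89.29 mm; y_c = 1125949.50/17943.00 = 62.75 mm.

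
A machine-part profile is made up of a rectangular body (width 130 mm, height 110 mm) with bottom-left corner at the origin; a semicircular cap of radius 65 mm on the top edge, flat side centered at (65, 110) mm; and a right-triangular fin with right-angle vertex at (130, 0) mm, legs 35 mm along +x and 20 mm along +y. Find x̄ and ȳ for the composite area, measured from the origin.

x̄ = 66.26 mm, ȳ = 79.95 mm

Part | A | x̄ᵢ | ȳᵢ | A·x̄ᵢ | A·ȳᵢ
rectangular body | 14300.00 | 65.00 | 55.00 | 929500.00 | 786500.00
semicircular top | 6636.61 | 65.00 | 137.59 | 431379.94 | 913110.93
triangular fin | 350.00 | 141.67 | 6.67 | 49583.33 | 2333.33
Σ | 21286.61 |  |  | 1410463.27 | 1701944.26
x̄ = 1410463.27 / 21286.61 = 66.26 mm
ȳ = 1701944.26 / 21286.61 = 79.95 mm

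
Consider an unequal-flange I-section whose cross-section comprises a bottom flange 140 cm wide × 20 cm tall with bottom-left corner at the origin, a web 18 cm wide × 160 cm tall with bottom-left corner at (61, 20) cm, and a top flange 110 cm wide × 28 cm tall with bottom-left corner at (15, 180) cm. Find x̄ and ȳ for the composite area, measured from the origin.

bottom flange: A = 140 × 20 = 2800.00, centroid at (70.00, 10.00).
web: A = 18 × 160 = 2880.00, centroid at (70.00, 100.00).
top flange: A = 110 × 28 = 3080.00, centroid at (70.00, 194.00).
ΣA = 8760.00 cm², ΣAx̄ = 613200.00 cm³, ΣAȳ = 913520.00 cm³.
x̄ = 613200.00/8760.00 = 70.00 cm; ȳ = 913520.00/8760.00 = 104.28 cm.

x̄ = 70.00 cm, ȳ = 104.28 cm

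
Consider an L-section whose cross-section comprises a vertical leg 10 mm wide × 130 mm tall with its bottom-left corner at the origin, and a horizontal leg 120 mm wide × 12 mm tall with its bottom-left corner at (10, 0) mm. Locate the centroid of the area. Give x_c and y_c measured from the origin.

x_c = 39.16 mm, y_c = 33.99 mm

vertical leg: A = 10 × 130 = 1300.00, centroid at (5.00, 65.00).
horizontal leg: A = 120 × 12 = 1440.00, centroid at (70.00, 6.00).
ΣA = 2740.00 mm², ΣAx_c = 107300.00 mm³, ΣAy_c = 93140.00 mm³.
x_c = 107300.00/2740.00 = 39.16 mm; y_c = 93140.00/2740.00 = 33.99 mm.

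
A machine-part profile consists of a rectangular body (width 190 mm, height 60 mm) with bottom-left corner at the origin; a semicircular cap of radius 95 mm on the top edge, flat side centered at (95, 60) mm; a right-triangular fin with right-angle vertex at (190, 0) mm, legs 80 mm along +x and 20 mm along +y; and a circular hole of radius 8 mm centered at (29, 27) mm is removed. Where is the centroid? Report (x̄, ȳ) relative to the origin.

x̄ = 99.23 mm, ȳ = 67.39 mm

Part | A | x̄ᵢ | ȳᵢ | A·x̄ᵢ | A·ȳᵢ
rectangular body | 11400.00 | 95.00 | 30.00 | 1083000.00 | 342000.00
semicircular top | 14176.44 | 95.00 | 100.32 | 1346761.50 | 1422169.54
triangular fin | 800.00 | 216.67 | 6.67 | 173333.33 | 5333.33
hole | -201.06 | 29.00 | 27.00 | -5830.80 | -5428.67
Σ | 26175.37 |  |  | 2597264.04 | 1764074.21
x̄ = 2597264.04 / 26175.37 = 99.23 mm
ȳ = 1764074.21 / 26175.37 = 67.39 mm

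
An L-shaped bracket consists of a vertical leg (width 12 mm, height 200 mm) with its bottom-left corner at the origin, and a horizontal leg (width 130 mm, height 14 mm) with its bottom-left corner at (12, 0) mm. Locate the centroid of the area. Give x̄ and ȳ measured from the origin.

x̄ = 36.62 mm, ȳ = 59.89 mm

vertical leg: A = 12 × 200 = 2400.00, centroid at (6.00, 100.00).
horizontal leg: A = 130 × 14 = 1820.00, centroid at (77.00, 7.00).
ΣA = 4220.00 mm²
ΣAx̄ = (2400.00)(6.00) + (1820.00)(77.00) = 154540.00 mm³
ΣAȳ = (2400.00)(100.00) + (1820.00)(7.00) = 252740.00 mm³
x̄ = 154540.00 / 4220.00 = 36.62 mm
ȳ = 252740.00 / 4220.00 = 59.89 mm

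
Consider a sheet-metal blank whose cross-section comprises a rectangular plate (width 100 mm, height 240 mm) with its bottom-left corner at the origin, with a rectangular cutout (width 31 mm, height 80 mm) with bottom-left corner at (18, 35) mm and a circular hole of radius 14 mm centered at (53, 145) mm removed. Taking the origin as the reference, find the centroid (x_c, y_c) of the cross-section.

x_c = 51.87 mm, y_c = 124.60 mm

plate: A = 100 × 240 = 24000.00, centroid at (50.00, 120.00).
hole 1: A = −(31 × 80) = -2480.00, centroid at (33.50, 75.00).
hole 2: A = −π·14² = -615.75, centroid at (53.00, 145.00).
ΣA = 20904.25 mm², ΣAx_c = 1084285.14 mm³, ΣAy_c = 2604715.94 mm³.
x_c = 1084285.14/20904.25 = 51.87 mm; y_c = 2604715.94/20904.25 = 124.60 mm.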